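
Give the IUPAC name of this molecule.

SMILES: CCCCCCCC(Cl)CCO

3-chlorodecan-1-ol

The longest chain bearing the –OH group is 10 carbons long (decane).
An alcohol (–OH) is the principal characteristic group, giving the suffix -ol.
Choose the numbering such that numbering from this end puts the hydroxyl group at C-1 rather than C-10.
With this numbering: the hydroxyl at C-1; a chloro group at C-3.
Putting it together: 3-chlorodecan-1-ol.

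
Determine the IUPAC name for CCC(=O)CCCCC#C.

non-8-yn-3-one

Counting along the main chain through the carbonyl and the multiple bond gives 9 carbons: the parent is nonane.
The principal characteristic group is a ketone (C=O on an internal carbon), named with the suffix -one.
There is one C≡C triple bond, indicated by the ending -yne.
The numbering direction is chosen so that numbering from this end puts the carbonyl group at C-3 rather than C-7.
With this numbering: the carbonyl at C-3; the triple bond between C-8 and C-9.
The name is non-8-yn-3-one.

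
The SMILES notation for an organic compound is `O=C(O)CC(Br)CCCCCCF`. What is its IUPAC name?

Counting along the main chain through the –COOH group gives 9 carbons: the parent is nonane.
A carboxylic acid (terminal –COOH) is the principal characteristic group, giving the suffix -oic acid.
Number the chain so that the carboxylic acid carbon is C-1 by definition.
This places a bromo group at C-3; a fluoro group at C-9.
Substituent prefixes are cited in alphabetical order (multiplying prefixes like di-/tri- are ignored for ordering).
The name is 3-bromo-9-fluorononanoic acid.

3-bromo-9-fluorononanoic acid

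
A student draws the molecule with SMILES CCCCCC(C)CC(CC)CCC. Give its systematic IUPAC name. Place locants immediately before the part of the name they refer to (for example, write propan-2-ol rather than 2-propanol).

4-ethyl-6-methylundecane

The longest continuous carbon chain has 11 atoms, so the parent hydride is undecane.
Choose the numbering such that the substituent locant set {4,6} is lower than {6,8} at the first point of difference.
With this numbering: an ethyl group at C-4; a methyl group at C-6.
Substituent prefixes are cited in alphabetical order (multiplying prefixes like di-/tri- are ignored for ordering).
Assembling the pieces gives 4-ethyl-6-methylundecane.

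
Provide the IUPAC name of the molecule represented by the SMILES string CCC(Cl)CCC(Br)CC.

3-bromo-6-chlorooctane

The longest continuous carbon chain has 8 atoms, so the parent hydride is octane.
The numbering direction is chosen so that the locant sets are identical either way, so the alphabetically earlier bromo substituent takes the lower locant (3 rather than 6).
With this numbering: a bromo group at C-3; a chloro group at C-6.
The substituents are ordered alphabetically, ignoring any di-/tri- multipliers.
Putting it together: 3-bromo-6-chlorooctane.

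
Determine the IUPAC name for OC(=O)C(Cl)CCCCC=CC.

The longest chain bearing the –COOH group and the multiple bond is 9 carbons long (nonane).
The principal characteristic group is a carboxylic acid (terminal –COOH), named with the suffix -oic acid.
A C=C double bond in the chain gives the infix -ene-.
The numbering direction is chosen so that the carboxylic acid carbon is C-1 by definition.
With this numbering: the double bond between C-7 and C-8; a chloro group at C-2.
The name is 2-chloronon-7-enoic acid.

2-chloronon-7-enoic acid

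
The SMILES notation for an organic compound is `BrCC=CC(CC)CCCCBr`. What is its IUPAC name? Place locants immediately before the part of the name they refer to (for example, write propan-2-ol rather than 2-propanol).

The longest chain bearing the multiple bond is 8 carbons long (octane).
The chain contains a C=C double bond, so the unsaturation ending is -ene.
The numbering direction is chosen so that numbering from this end puts the double bond at C-2 rather than C-6.
With this numbering: the double bond between C-2 and C-3; bromo groups at C-1 and C-8; an ethyl group at C-4.
Prefixes are listed alphabetically: bromo, ethyl.
Assembling the pieces gives 1,8-dibromo-4-ethyloct-2-ene.

1,8-dibromo-4-ethyloct-2-ene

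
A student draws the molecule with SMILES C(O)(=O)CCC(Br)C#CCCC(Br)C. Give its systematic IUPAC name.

The longest carbon chain that includes the –COOH group and the multiple bond has 10 carbons, so the parent hydride is decane.
A carboxylic acid (terminal –COOH) is the principal characteristic group, giving the suffix -oic acid.
The chain contains a C≡C triple bond, so the unsaturation ending is -yne.
Number the chain so that the carboxylic acid carbon is C-1 by definition.
This places the triple bond between C-5 and C-6; bromo groups at C-4 and C-9.
The name is 4,9-dibromodec-5-ynoic acid.

4,9-dibromodec-5-ynoic acid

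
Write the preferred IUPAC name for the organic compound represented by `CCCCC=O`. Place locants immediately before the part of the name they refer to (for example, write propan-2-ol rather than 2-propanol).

pentanal

The longest carbon chain that includes the –CHO group has 5 carbons, so the parent hydride is pentane.
The principal characteristic group is an aldehyde (terminal –CHO), named with the suffix -al.
Number the chain so that the aldehyde carbon is C-1 by definition.
The name is pentanal.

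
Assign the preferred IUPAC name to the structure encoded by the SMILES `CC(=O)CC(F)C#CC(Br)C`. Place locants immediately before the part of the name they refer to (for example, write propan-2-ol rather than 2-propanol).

The longest carbon chain that includes the carbonyl and the multiple bond has 8 carbons, so the parent hydride is octane.
The principal characteristic group is a ketone (C=O on an internal carbon), named with the suffix -one.
A C≡C triple bond in the chain gives the infix -yne-.
Number the chain so that numbering from this end puts the carbonyl group at C-2 rather than C-7.
With this numbering: the carbonyl at C-2; the triple bond between C-5 and C-6; a bromo group at C-7; a fluoro group at C-4.
The substituents are ordered alphabetically, ignoring any di-/tri- multipliers.
Assembling the pieces gives 7-bromo-4-fluorooct-5-yn-2-one.

7-bromo-4-fluorooct-5-yn-2-one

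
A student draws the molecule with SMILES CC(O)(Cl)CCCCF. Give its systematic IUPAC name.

2-chloro-6-fluorohexan-2-ol

The longest carbon chain that includes the –OH group has 6 carbons, so the parent hydride is hexane.
An alcohol (–OH) is the principal characteristic group, giving the suffix -ol.
Number the chain so that numbering from this end puts the hydroxyl group at C-2 rather than C-5.
This places the hydroxyl at C-2; a chloro group at C-2; a fluoro group at C-6.
Substituent prefixes are cited in alphabetical order (multiplying prefixes like di-/tri- are ignored for ordering).
The name is 2-chloro-6-fluorohexan-2-ol.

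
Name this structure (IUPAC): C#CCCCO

pent-4-yn-1-ol

Counting along the main chain through the –OH group and the multiple bond gives 5 carbons: the parent is pentane.
The highest-priority functional group is an alcohol (–OH), so the name ends in -ol.
There is one C≡C triple bond, indicated by the ending -yne.
The numbering direction is chosen so that numbering from this end puts the hydroxyl group at C-1 rather than C-5.
That gives the hydroxyl at C-1; the triple bond between C-4 and C-5.
Putting it together: pent-4-yn-1-ol.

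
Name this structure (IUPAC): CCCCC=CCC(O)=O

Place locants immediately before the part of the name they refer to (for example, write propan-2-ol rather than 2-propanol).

oct-3-enoic acid

The longest carbon chain that includes the –COOH group and the multiple bond has 8 carbons, so the parent hydride is octane.
The principal characteristic group is a carboxylic acid (terminal –COOH), named with the suffix -oic acid.
The chain contains a C=C double bond, so the unsaturation ending is -ene.
Choose the numbering such that the carboxylic acid carbon is C-1 by definition.
With this numbering: the double bond between C-3 and C-4.
Assembling the pieces gives oct-3-enoic acid.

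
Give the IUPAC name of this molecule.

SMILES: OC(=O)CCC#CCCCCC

dec-4-ynoic acid

The longest chain bearing the –COOH group and the multiple bond is 10 carbons long (decane).
The highest-priority functional group is a carboxylic acid (terminal –COOH), so the name ends in -oic acid.
The chain contains a C≡C triple bond, so the unsaturation ending is -yne.
The numbering direction is chosen so that the carboxylic acid carbon is C-1 by definition.
With this numbering: the triple bond between C-4 and C-5.
Assembling the pieces gives dec-4-ynoic acid.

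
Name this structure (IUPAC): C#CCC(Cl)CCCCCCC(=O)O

8-chloroundec-10-ynoic acid

The longest carbon chain that includes the –COOH group and the multiple bond has 11 carbons, so the parent hydride is undecane.
The highest-priority functional group is a carboxylic acid (terminal –COOH), so the name ends in -oic acid.
A C≡C triple bond in the chain gives the infix -yne-.
Number the chain so that the carboxylic acid carbon is C-1 by definition.
With this numbering: the triple bond between C-10 and C-11; a chloro group at C-8.
The name is 8-chloroundec-10-ynoic acid.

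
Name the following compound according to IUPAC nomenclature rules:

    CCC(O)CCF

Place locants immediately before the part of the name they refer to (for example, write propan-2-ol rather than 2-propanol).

1-fluoropentan-3-ol

The longest carbon chain that includes the –OH group has 5 carbons, so the parent hydride is pentane.
An alcohol (–OH) is the principal characteristic group, giving the suffix -ol.
Choose the numbering such that the substituent locant set {1} is lower than {5} at the first point of difference.
That gives the hydroxyl at C-3; a fluoro group at C-1.
The name is 1-fluoropentan-3-ol.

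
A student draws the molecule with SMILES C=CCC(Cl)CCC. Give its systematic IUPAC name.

4-chlorohept-1-ene

The longest carbon chain that includes the multiple bond has 7 carbons, so the parent hydride is heptane.
There is one C=C double bond, indicated by the ending -ene.
Choose the numbering such that numbering from this end puts the double bond at C-1 rather than C-6.
This places the double bond between C-1 and C-2; a chloro group at C-4.
Putting it together: 4-chlorohept-1-ene.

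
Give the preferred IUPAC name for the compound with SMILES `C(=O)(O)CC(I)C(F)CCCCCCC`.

4-fluoro-3-iodoundecanoic acid

The longest chain bearing the –COOH group is 11 carbons long (undecane).
The highest-priority functional group is a carboxylic acid (terminal –COOH), so the name ends in -oic acid.
Number the chain so that the carboxylic acid carbon is C-1 by definition.
With this numbering: a fluoro group at C-4; an iodo group at C-3.
Prefixes are listed alphabetically: fluoro, iodo.
The name is 4-fluoro-3-iodoundecanoic acid.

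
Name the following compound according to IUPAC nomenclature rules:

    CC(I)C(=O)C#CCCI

2,7-diiodohept-4-yn-3-one

The longest chain bearing the carbonyl and the multiple bond is 7 carbons long (heptane).
The highest-priority functional group is a ketone (C=O on an internal carbon), so the name ends in -one.
The chain contains a C≡C triple bond, so the unsaturation ending is -yne.
Choose the numbering such that numbering from this end puts the carbonyl group at C-3 rather than C-5.
This places the carbonyl at C-3; the triple bond between C-4 and C-5; iodo groups at C-2 and C-7.
Putting it together: 2,7-diiodohept-4-yn-3-one.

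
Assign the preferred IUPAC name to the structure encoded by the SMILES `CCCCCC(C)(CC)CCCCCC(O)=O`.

7-ethyl-7-methyldodecanoic acid

Counting along the main chain through the –COOH group gives 12 carbons: the parent is dodecane.
The highest-priority functional group is a carboxylic acid (terminal –COOH), so the name ends in -oic acid.
Number the chain so that the carboxylic acid carbon is C-1 by definition.
That gives an ethyl group at C-7; a methyl group at C-7.
Substituent prefixes are cited in alphabetical order (multiplying prefixes like di-/tri- are ignored for ordering).
Putting it together: 7-ethyl-7-methyldodecanoic acid.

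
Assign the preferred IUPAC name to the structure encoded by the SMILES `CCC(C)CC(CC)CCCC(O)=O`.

The longest chain bearing the –COOH group is 9 carbons long (nonane).
The principal characteristic group is a carboxylic acid (terminal –COOH), named with the suffix -oic acid.
Number the chain so that the carboxylic acid carbon is C-1 by definition.
That gives an ethyl group at C-5; a methyl group at C-7.
Prefixes are listed alphabetically: ethyl, methyl.
Putting it together: 5-ethyl-7-methylnonanoic acid.

5-ethyl-7-methylnonanoic acid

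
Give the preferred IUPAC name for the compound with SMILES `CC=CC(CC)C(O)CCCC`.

The longest chain bearing the –OH group and the multiple bond is 9 carbons long (nonane).
An alcohol (–OH) is the principal characteristic group, giving the suffix -ol.
There is one C=C double bond, indicated by the ending -ene.
Number the chain so that numbering from this end puts the double bond at C-2 rather than C-7.
With this numbering: the hydroxyl at C-5; the double bond between C-2 and C-3; an ethyl group at C-4.
The name is 4-ethylnon-2-en-5-ol.

4-ethylnon-2-en-5-ol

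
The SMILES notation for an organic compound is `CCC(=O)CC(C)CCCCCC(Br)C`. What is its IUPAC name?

11-bromo-5-methyldodecan-3-one

Counting along the main chain through the carbonyl gives 12 carbons: the parent is dodecane.
A ketone (C=O on an internal carbon) is the principal characteristic group, giving the suffix -one.
The numbering direction is chosen so that numbering from this end puts the carbonyl group at C-3 rather than C-10.
With this numbering: the carbonyl at C-3; a bromo group at C-11; a methyl group at C-5.
Prefixes are listed alphabetically: bromo, methyl.
Assembling the pieces gives 11-bromo-5-methyldodecan-3-one.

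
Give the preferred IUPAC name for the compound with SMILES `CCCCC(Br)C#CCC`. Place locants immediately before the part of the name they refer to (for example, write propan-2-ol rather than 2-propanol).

The longest carbon chain that includes the multiple bond has 9 carbons, so the parent hydride is nonane.
The chain contains a C≡C triple bond, so the unsaturation ending is -yne.
Choose the numbering such that numbering from this end puts the triple bond at C-3 rather than C-6.
That gives the triple bond between C-3 and C-4; a bromo group at C-5.
The name is 5-bromonon-3-yne.

5-bromonon-3-yne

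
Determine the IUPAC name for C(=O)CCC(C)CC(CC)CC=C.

Counting along the main chain through the –CHO group and the multiple bond gives 9 carbons: the parent is nonane.
An aldehyde (terminal –CHO) is the principal characteristic group, giving the suffix -al.
The chain contains a C=C double bond, so the unsaturation ending is -ene.
Choose the numbering such that the aldehyde carbon is C-1 by definition.
This places the double bond between C-8 and C-9; an ethyl group at C-6; a methyl group at C-4.
Prefixes are listed alphabetically: ethyl, methyl.
Putting it together: 6-ethyl-4-methylnon-8-enal.

6-ethyl-4-methylnon-8-enal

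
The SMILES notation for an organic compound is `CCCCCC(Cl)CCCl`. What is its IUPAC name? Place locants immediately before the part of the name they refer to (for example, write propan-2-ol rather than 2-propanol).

The parent chain contains 8 carbons (octane).
The numbering direction is chosen so that the substituent locant set {1,3} is lower than {6,8} at the first point of difference.
That gives chloro groups at C-1 and C-3.
The name is 1,3-dichlorooctane.

1,3-dichlorooctane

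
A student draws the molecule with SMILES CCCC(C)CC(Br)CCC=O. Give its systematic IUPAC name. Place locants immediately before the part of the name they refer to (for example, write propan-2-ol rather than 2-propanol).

4-bromo-6-methylnonanal

The longest chain bearing the –CHO group is 9 carbons long (nonane).
The highest-priority functional group is an aldehyde (terminal –CHO), so the name ends in -al.
Number the chain so that the aldehyde carbon is C-1 by definition.
That gives a bromo group at C-4; a methyl group at C-6.
The substituents are ordered alphabetically, ignoring any di-/tri- multipliers.
Putting it together: 4-bromo-6-methylnonanal.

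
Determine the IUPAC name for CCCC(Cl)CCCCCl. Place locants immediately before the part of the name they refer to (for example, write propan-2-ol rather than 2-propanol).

1,5-dichlorooctane

The longest carbon chain is 8 atoms: the parent is octane.
The numbering direction is chosen so that the substituent locant set {1,5} is lower than {4,8} at the first point of difference.
With this numbering: chloro groups at C-1 and C-5.
Putting it together: 1,5-dichlorooctane.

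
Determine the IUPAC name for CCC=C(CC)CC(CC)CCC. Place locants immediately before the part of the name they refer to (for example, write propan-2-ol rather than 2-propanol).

The longest carbon chain that includes the multiple bond has 9 carbons, so the parent hydride is nonane.
The chain contains a C=C double bond, so the unsaturation ending is -ene.
Choose the numbering such that numbering from this end puts the double bond at C-3 rather than C-6.
That gives the double bond between C-3 and C-4; ethyl groups at C-4 and C-6.
Assembling the pieces gives 4,6-diethylnon-3-ene.

4,6-diethylnon-3-ene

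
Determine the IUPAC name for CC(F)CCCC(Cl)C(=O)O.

Counting along the main chain through the –COOH group gives 7 carbons: the parent is heptane.
The highest-priority functional group is a carboxylic acid (terminal –COOH), so the name ends in -oic acid.
Number the chain so that the carboxylic acid carbon is C-1 by definition.
This places a chloro group at C-2; a fluoro group at C-6.
Substituent prefixes are cited in alphabetical order (multiplying prefixes like di-/tri- are ignored for ordering).
Assembling the pieces gives 2-chloro-6-fluoroheptanoic acid.

2-chloro-6-fluoroheptanoic acid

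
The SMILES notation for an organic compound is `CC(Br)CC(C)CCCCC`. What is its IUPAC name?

2-bromo-4-methylnonane

The longest carbon chain is 9 atoms: the parent is nonane.
The numbering direction is chosen so that the substituent locant set {2,4} is lower than {6,8} at the first point of difference.
This places a bromo group at C-2; a methyl group at C-4.
Prefixes are listed alphabetically: bromo, methyl.
Assembling the pieces gives 2-bromo-4-methylnonane.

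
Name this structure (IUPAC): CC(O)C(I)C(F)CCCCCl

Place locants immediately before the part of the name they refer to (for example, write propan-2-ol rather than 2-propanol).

8-chloro-4-fluoro-3-iodooctan-2-ol

Counting along the main chain through the –OH group gives 8 carbons: the parent is octane.
The highest-priority functional group is an alcohol (–OH), so the name ends in -ol.
The numbering direction is chosen so that numbering from this end puts the hydroxyl group at C-2 rather than C-7.
This places the hydroxyl at C-2; a chloro group at C-8; a fluoro group at C-4; an iodo group at C-3.
The substituents are ordered alphabetically, ignoring any di-/tri- multipliers.
Assembling the pieces gives 8-chloro-4-fluoro-3-iodooctan-2-ol.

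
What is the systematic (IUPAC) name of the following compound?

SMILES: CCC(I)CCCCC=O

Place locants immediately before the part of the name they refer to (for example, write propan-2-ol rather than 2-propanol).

The longest carbon chain that includes the –CHO group has 8 carbons, so the parent hydride is octane.
The principal characteristic group is an aldehyde (terminal –CHO), named with the suffix -al.
Choose the numbering such that the aldehyde carbon is C-1 by definition.
That gives an iodo group at C-6.
Assembling the pieces gives 6-iodooctanal.

6-iodooctanal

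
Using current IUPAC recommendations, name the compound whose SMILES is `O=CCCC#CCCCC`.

The longest chain bearing the –CHO group and the multiple bond is 9 carbons long (nonane).
The highest-priority functional group is an aldehyde (terminal –CHO), so the name ends in -al.
There is one C≡C triple bond, indicated by the ending -yne.
Choose the numbering such that the aldehyde carbon is C-1 by definition.
That gives the triple bond between C-4 and C-5.
Putting it together: non-4-ynal.

non-4-ynal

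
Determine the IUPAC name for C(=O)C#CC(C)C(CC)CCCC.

5-ethyl-4-methylnon-2-ynal

Counting along the main chain through the –CHO group and the multiple bond gives 9 carbons: the parent is nonane.
An aldehyde (terminal –CHO) is the principal characteristic group, giving the suffix -al.
The chain contains a C≡C triple bond, so the unsaturation ending is -yne.
The numbering direction is chosen so that the aldehyde carbon is C-1 by definition.
That gives the triple bond between C-2 and C-3; an ethyl group at C-5; a methyl group at C-4.
The substituents are ordered alphabetically, ignoring any di-/tri- multipliers.
Assembling the pieces gives 5-ethyl-4-methylnon-2-ynal.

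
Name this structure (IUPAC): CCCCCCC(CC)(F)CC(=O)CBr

1-bromo-4-ethyl-4-fluorodecan-2-one

Counting along the main chain through the carbonyl gives 10 carbons: the parent is decane.
A ketone (C=O on an internal carbon) is the principal characteristic group, giving the suffix -one.
The numbering direction is chosen so that numbering from this end puts the carbonyl group at C-2 rather than C-9.
With this numbering: the carbonyl at C-2; a bromo group at C-1; an ethyl group at C-4; a fluoro group at C-4.
The substituents are ordered alphabetically, ignoring any di-/tri- multipliers.
The name is 1-bromo-4-ethyl-4-fluorodecan-2-one.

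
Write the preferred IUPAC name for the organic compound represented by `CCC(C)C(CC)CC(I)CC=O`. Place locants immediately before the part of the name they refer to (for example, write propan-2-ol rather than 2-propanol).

5-ethyl-3-iodo-6-methyloctanal

The longest chain bearing the –CHO group is 8 carbons long (octane).
An aldehyde (terminal –CHO) is the principal characteristic group, giving the suffix -al.
The numbering direction is chosen so that the aldehyde carbon is C-1 by definition.
That gives an ethyl group at C-5; an iodo group at C-3; a methyl group at C-6.
The substituents are ordered alphabetically, ignoring any di-/tri- multipliers.
Assembling the pieces gives 5-ethyl-3-iodo-6-methyloctanal.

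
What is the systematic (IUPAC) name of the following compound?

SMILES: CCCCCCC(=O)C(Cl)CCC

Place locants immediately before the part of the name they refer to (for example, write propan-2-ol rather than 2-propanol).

The longest chain bearing the carbonyl is 11 carbons long (undecane).
The highest-priority functional group is a ketone (C=O on an internal carbon), so the name ends in -one.
The numbering direction is chosen so that numbering from this end puts the carbonyl group at C-5 rather than C-7.
With this numbering: the carbonyl at C-5; a chloro group at C-4.
Assembling the pieces gives 4-chloroundecan-5-one.

4-chloroundecan-5-one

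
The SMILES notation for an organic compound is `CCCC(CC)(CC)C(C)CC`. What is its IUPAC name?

The parent chain contains 7 carbons (heptane).
The numbering direction is chosen so that the substituent locant set {3,4,4} is lower than {4,4,5} at the first point of difference.
This places two ethyl groups at C-4; a methyl group at C-3.
The substituents are ordered alphabetically, ignoring any di-/tri- multipliers.
The name is 4,4-diethyl-3-methylheptane.

4,4-diethyl-3-methylheptane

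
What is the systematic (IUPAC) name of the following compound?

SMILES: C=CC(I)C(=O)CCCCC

3-iodonon-1-en-4-one

Counting along the main chain through the carbonyl and the multiple bond gives 9 carbons: the parent is nonane.
A ketone (C=O on an internal carbon) is the principal characteristic group, giving the suffix -one.
A C=C double bond in the chain gives the infix -ene-.
Choose the numbering such that numbering from this end puts the carbonyl group at C-4 rather than C-6.
This places the carbonyl at C-4; the double bond between C-1 and C-2; an iodo group at C-3.
The name is 3-iodonon-1-en-4-one.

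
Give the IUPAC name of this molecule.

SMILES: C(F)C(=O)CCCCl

The longest carbon chain that includes the carbonyl has 5 carbons, so the parent hydride is pentane.
The highest-priority functional group is a ketone (C=O on an internal carbon), so the name ends in -one.
Number the chain so that numbering from this end puts the carbonyl group at C-2 rather than C-4.
This places the carbonyl at C-2; a chloro group at C-5; a fluoro group at C-1.
The substituents are ordered alphabetically, ignoring any di-/tri- multipliers.
The name is 5-chloro-1-fluoropentan-2-one.

5-chloro-1-fluoropentan-2-one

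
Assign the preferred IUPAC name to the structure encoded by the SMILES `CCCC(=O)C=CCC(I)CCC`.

8-iodoundec-5-en-4-one

Counting along the main chain through the carbonyl and the multiple bond gives 11 carbons: the parent is undecane.
The highest-priority functional group is a ketone (C=O on an internal carbon), so the name ends in -one.
The chain contains a C=C double bond, so the unsaturation ending is -ene.
Choose the numbering such that numbering from this end puts the carbonyl group at C-4 rather than C-8.
With this numbering: the carbonyl at C-4; the double bond between C-5 and C-6; an iodo group at C-8.
The name is 8-iodoundec-5-en-4-one.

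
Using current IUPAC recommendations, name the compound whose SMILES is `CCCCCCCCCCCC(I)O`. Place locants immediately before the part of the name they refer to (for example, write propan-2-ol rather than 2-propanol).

The longest chain bearing the –OH group is 12 carbons long (dodecane).
An alcohol (–OH) is the principal characteristic group, giving the suffix -ol.
Number the chain so that numbering from this end puts the hydroxyl group at C-1 rather than C-12.
This places the hydroxyl at C-1; an iodo group at C-1.
The name is 1-iodododecan-1-ol.

1-iodododecan-1-ol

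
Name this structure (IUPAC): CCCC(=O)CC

hexan-3-one

The longest carbon chain that includes the carbonyl has 6 carbons, so the parent hydride is hexane.
The principal characteristic group is a ketone (C=O on an internal carbon), named with the suffix -one.
Number the chain so that numbering from this end puts the carbonyl group at C-3 rather than C-4.
With this numbering: the carbonyl at C-3.
The name is hexan-3-one.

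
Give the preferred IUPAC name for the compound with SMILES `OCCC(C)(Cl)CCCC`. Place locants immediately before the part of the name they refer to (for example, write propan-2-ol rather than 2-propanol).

3-chloro-3-methylheptan-1-ol

Counting along the main chain through the –OH group gives 7 carbons: the parent is heptane.
The highest-priority functional group is an alcohol (–OH), so the name ends in -ol.
Choose the numbering such that numbering from this end puts the hydroxyl group at C-1 rather than C-7.
This places the hydroxyl at C-1; a chloro group at C-3; a methyl group at C-3.
The substituents are ordered alphabetically, ignoring any di-/tri- multipliers.
The name is 3-chloro-3-methylheptan-1-ol.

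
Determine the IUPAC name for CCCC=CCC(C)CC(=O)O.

The longest chain bearing the –COOH group and the multiple bond is 9 carbons long (nonane).
The highest-priority functional group is a carboxylic acid (terminal –COOH), so the name ends in -oic acid.
A C=C double bond in the chain gives the infix -ene-.
The numbering direction is chosen so that the carboxylic acid carbon is C-1 by definition.
That gives the double bond between C-5 and C-6; a methyl group at C-3.
Assembling the pieces gives 3-methylnon-5-enoic acid.

3-methylnon-5-enoic acid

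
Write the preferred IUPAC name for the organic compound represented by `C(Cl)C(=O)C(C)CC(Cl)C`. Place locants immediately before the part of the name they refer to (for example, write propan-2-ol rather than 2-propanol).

1,5-dichloro-3-methylhexan-2-one

The longest chain bearing the carbonyl is 6 carbons long (hexane).
The highest-priority functional group is a ketone (C=O on an internal carbon), so the name ends in -one.
Choose the numbering such that numbering from this end puts the carbonyl group at C-2 rather than C-5.
With this numbering: the carbonyl at C-2; chloro groups at C-1 and C-5; a methyl group at C-3.
Prefixes are listed alphabetically: chloro, methyl.
Putting it together: 1,5-dichloro-3-methylhexan-2-one.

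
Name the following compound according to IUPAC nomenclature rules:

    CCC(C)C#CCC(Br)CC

Counting along the main chain through the multiple bond gives 9 carbons: the parent is nonane.
There is one C≡C triple bond, indicated by the ending -yne.
Choose the numbering such that numbering from this end puts the triple bond at C-4 rather than C-5.
That gives the triple bond between C-4 and C-5; a bromo group at C-7; a methyl group at C-3.
Substituent prefixes are cited in alphabetical order (multiplying prefixes like di-/tri- are ignored for ordering).
Putting it together: 7-bromo-3-methylnon-4-yne.

7-bromo-3-methylnon-4-yne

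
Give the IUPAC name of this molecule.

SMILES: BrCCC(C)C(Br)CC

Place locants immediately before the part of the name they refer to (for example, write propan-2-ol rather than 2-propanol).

The longest continuous carbon chain has 6 atoms, so the parent hydride is hexane.
The numbering direction is chosen so that the substituent locant set {1,3,4} is lower than {3,4,6} at the first point of difference.
With this numbering: bromo groups at C-1 and C-4; a methyl group at C-3.
Prefixes are listed alphabetically: bromo, methyl.
Putting it together: 1,4-dibromo-3-methylhexane.

1,4-dibromo-3-methylhexane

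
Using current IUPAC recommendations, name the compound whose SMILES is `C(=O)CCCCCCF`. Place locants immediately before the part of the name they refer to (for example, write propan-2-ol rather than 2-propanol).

Counting along the main chain through the –CHO group gives 7 carbons: the parent is heptane.
An aldehyde (terminal –CHO) is the principal characteristic group, giving the suffix -al.
The numbering direction is chosen so that the aldehyde carbon is C-1 by definition.
With this numbering: a fluoro group at C-7.
Assembling the pieces gives 7-fluoroheptanal.

7-fluoroheptanal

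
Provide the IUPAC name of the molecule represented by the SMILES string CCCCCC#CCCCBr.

1-bromodec-4-yne

The longest carbon chain that includes the multiple bond has 10 carbons, so the parent hydride is decane.
The chain contains a C≡C triple bond, so the unsaturation ending is -yne.
Choose the numbering such that numbering from this end puts the triple bond at C-4 rather than C-6.
With this numbering: the triple bond between C-4 and C-5; a bromo group at C-1.
The name is 1-bromodec-4-yne.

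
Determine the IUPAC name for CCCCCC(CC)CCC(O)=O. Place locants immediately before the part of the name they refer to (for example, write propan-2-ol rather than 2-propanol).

4-ethylnonanoic acid

The longest chain bearing the –COOH group is 9 carbons long (nonane).
The highest-priority functional group is a carboxylic acid (terminal –COOH), so the name ends in -oic acid.
Choose the numbering such that the carboxylic acid carbon is C-1 by definition.
With this numbering: an ethyl group at C-4.
Assembling the pieces gives 4-ethylnonanoic acid.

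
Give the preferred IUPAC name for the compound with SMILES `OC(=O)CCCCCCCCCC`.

Counting along the main chain through the –COOH group gives 11 carbons: the parent is undecane.
The highest-priority functional group is a carboxylic acid (terminal –COOH), so the name ends in -oic acid.
Choose the numbering such that the carboxylic acid carbon is C-1 by definition.
The name is undecanoic acid.

undecanoic acid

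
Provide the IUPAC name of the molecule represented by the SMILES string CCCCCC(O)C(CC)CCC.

4-ethyldecan-5-ol

The longest carbon chain that includes the –OH group has 10 carbons, so the parent hydride is decane.
The highest-priority functional group is an alcohol (–OH), so the name ends in -ol.
The numbering direction is chosen so that numbering from this end puts the hydroxyl group at C-5 rather than C-6.
With this numbering: the hydroxyl at C-5; an ethyl group at C-4.
Assembling the pieces gives 4-ethyldecan-5-ol.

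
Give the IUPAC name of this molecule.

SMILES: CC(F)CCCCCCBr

1-bromo-7-fluorooctane

The longest carbon chain is 8 atoms: the parent is octane.
Choose the numbering such that the substituent locant set {1,7} is lower than {2,8} at the first point of difference.
This places a bromo group at C-1; a fluoro group at C-7.
The substituents are ordered alphabetically, ignoring any di-/tri- multipliers.
Putting it together: 1-bromo-7-fluorooctane.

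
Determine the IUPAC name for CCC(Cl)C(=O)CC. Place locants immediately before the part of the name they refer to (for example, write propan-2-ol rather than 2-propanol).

4-chlorohexan-3-one

The longest chain bearing the carbonyl is 6 carbons long (hexane).
A ketone (C=O on an internal carbon) is the principal characteristic group, giving the suffix -one.
The numbering direction is chosen so that numbering from this end puts the carbonyl group at C-3 rather than C-4.
With this numbering: the carbonyl at C-3; a chloro group at C-4.
Putting it together: 4-chlorohexan-3-one.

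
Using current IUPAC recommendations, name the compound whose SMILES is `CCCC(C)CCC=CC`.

The longest carbon chain that includes the multiple bond has 9 carbons, so the parent hydride is nonane.
The chain contains a C=C double bond, so the unsaturation ending is -ene.
Choose the numbering such that numbering from this end puts the double bond at C-2 rather than C-7.
With this numbering: the double bond between C-2 and C-3; a methyl group at C-6.
The name is 6-methylnon-2-ene.

6-methylnon-2-ene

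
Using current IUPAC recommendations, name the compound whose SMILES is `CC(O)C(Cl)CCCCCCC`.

Counting along the main chain through the –OH group gives 10 carbons: the parent is decane.
The highest-priority functional group is an alcohol (–OH), so the name ends in -ol.
Choose the numbering such that numbering from this end puts the hydroxyl group at C-2 rather than C-9.
This places the hydroxyl at C-2; a chloro group at C-3.
Putting it together: 3-chlorodecan-2-ol.

3-chlorodecan-2-ol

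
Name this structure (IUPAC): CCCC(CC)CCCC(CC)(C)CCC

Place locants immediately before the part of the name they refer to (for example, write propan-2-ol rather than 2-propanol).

4,8-diethyl-4-methylundecane

The longest continuous carbon chain has 11 atoms, so the parent hydride is undecane.
Number the chain so that the substituent locant set {4,4,8} is lower than {4,8,8} at the first point of difference.
This places ethyl groups at C-4 and C-8; a methyl group at C-4.
Prefixes are listed alphabetically: ethyl, methyl.
The name is 4,8-diethyl-4-methylundecane.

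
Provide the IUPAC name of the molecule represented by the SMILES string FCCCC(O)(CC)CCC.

4-ethyl-1-fluoroheptan-4-ol

The longest carbon chain that includes the –OH group has 7 carbons, so the parent hydride is heptane.
The highest-priority functional group is an alcohol (–OH), so the name ends in -ol.
The numbering direction is chosen so that the substituent locant set {1,4} is lower than {4,7} at the first point of difference.
With this numbering: the hydroxyl at C-4; an ethyl group at C-4; a fluoro group at C-1.
Substituent prefixes are cited in alphabetical order (multiplying prefixes like di-/tri- are ignored for ordering).
Assembling the pieces gives 4-ethyl-1-fluoroheptan-4-ol.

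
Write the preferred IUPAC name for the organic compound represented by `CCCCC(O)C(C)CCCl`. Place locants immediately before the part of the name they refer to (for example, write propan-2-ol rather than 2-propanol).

1-chloro-3-methyloctan-4-ol

Counting along the main chain through the –OH group gives 8 carbons: the parent is octane.
An alcohol (–OH) is the principal characteristic group, giving the suffix -ol.
The numbering direction is chosen so that numbering from this end puts the hydroxyl group at C-4 rather than C-5.
This places the hydroxyl at C-4; a chloro group at C-1; a methyl group at C-3.
The substituents are ordered alphabetically, ignoring any di-/tri- multipliers.
Putting it together: 1-chloro-3-methyloctan-4-ol.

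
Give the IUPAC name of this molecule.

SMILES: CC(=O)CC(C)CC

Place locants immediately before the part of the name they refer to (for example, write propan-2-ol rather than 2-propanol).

Counting along the main chain through the carbonyl gives 6 carbons: the parent is hexane.
The highest-priority functional group is a ketone (C=O on an internal carbon), so the name ends in -one.
Number the chain so that numbering from this end puts the carbonyl group at C-2 rather than C-5.
That gives the carbonyl at C-2; a methyl group at C-4.
The name is 4-methylhexan-2-one.

4-methylhexan-2-one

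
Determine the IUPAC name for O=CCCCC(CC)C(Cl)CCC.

6-chloro-5-ethylnonanal

The longest chain bearing the –CHO group is 9 carbons long (nonane).
The highest-priority functional group is an aldehyde (terminal –CHO), so the name ends in -al.
Number the chain so that the aldehyde carbon is C-1 by definition.
With this numbering: a chloro group at C-6; an ethyl group at C-5.
Prefixes are listed alphabetically: chloro, ethyl.
The name is 6-chloro-5-ethylnonanal.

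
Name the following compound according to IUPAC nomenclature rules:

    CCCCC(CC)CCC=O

Counting along the main chain through the –CHO group gives 8 carbons: the parent is octane.
An aldehyde (terminal –CHO) is the principal characteristic group, giving the suffix -al.
Number the chain so that the aldehyde carbon is C-1 by definition.
This places an ethyl group at C-4.
Assembling the pieces gives 4-ethyloctanal.

4-ethyloctanal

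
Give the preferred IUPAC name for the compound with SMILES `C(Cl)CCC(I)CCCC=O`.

The longest chain bearing the –CHO group is 8 carbons long (octane).
The highest-priority functional group is an aldehyde (terminal –CHO), so the name ends in -al.
Choose the numbering such that the aldehyde carbon is C-1 by definition.
That gives a chloro group at C-8; an iodo group at C-5.
The substituents are ordered alphabetically, ignoring any di-/tri- multipliers.
Assembling the pieces gives 8-chloro-5-iodooctanal.

8-chloro-5-iodooctanal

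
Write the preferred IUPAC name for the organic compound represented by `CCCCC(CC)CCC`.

The parent chain contains 8 carbons (octane).
The numbering direction is chosen so that the substituent locant set {4} is lower than {5} at the first point of difference.
That gives an ethyl group at C-4.
Putting it together: 4-ethyloctane.

4-ethyloctane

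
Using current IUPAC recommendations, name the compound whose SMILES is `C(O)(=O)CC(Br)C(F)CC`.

Counting along the main chain through the –COOH group gives 6 carbons: the parent is hexane.
The highest-priority functional group is a carboxylic acid (terminal –COOH), so the name ends in -oic acid.
Choose the numbering such that the carboxylic acid carbon is C-1 by definition.
With this numbering: a bromo group at C-3; a fluoro group at C-4.
The substituents are ordered alphabetically, ignoring any di-/tri- multipliers.
Assembling the pieces gives 3-bromo-4-fluorohexanoic acid.

3-bromo-4-fluorohexanoic acid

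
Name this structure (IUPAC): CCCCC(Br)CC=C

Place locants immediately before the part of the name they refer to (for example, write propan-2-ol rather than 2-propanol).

The longest carbon chain that includes the multiple bond has 8 carbons, so the parent hydride is octane.
The chain contains a C=C double bond, so the unsaturation ending is -ene.
Choose the numbering such that numbering from this end puts the double bond at C-1 rather than C-7.
That gives the double bond between C-1 and C-2; a bromo group at C-4.
The name is 4-bromooct-1-ene.

4-bromooct-1-ene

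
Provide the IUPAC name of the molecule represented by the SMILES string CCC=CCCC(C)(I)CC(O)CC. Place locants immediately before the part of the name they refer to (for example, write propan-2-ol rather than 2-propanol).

The longest chain bearing the –OH group and the multiple bond is 11 carbons long (undecane).
An alcohol (–OH) is the principal characteristic group, giving the suffix -ol.
The chain contains a C=C double bond, so the unsaturation ending is -ene.
Number the chain so that numbering from this end puts the hydroxyl group at C-3 rather than C-9.
That gives the hydroxyl at C-3; the double bond between C-8 and C-9; an iodo group at C-5; a methyl group at C-5.
Substituent prefixes are cited in alphabetical order (multiplying prefixes like di-/tri- are ignored for ordering).
Putting it together: 5-iodo-5-methylundec-8-en-3-ol.

5-iodo-5-methylundec-8-en-3-ol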